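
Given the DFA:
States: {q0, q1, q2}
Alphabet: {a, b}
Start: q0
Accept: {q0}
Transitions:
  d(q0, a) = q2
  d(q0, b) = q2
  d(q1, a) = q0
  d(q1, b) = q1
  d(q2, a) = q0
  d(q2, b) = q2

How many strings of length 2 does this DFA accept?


Enumerating all length-2 strings:
  "aa" -> q0 [accept]
  "ab" -> q2 [reject]
  "ba" -> q0 [accept]
  "bb" -> q2 [reject]

2 out of 4


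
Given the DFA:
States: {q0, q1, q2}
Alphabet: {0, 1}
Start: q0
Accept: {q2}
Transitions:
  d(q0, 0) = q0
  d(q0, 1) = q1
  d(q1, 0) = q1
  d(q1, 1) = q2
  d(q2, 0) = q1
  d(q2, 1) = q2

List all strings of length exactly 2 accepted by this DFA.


All strings of length 2: 4 total
Accepted: 1

"11"


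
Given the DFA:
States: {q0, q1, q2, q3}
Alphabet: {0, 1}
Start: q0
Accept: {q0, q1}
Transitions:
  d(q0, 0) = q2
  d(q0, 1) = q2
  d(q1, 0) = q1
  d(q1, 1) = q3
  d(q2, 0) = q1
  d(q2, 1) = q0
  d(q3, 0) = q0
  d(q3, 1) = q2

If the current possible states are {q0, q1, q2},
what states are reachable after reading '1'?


Apply transition on '1' from each current state:
  d(q0, 1) = q2
  d(q1, 1) = q3
  d(q2, 1) = q0

{q0, q2, q3}


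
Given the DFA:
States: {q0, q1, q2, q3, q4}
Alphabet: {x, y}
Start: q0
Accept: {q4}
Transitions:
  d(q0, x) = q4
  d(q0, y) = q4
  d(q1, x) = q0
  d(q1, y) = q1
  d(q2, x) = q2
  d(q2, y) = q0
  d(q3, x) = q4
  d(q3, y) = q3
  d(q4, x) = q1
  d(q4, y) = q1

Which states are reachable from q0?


BFS from q0:
  layer 0: {q0}
  layer 1: {q4}
  layer 2: {q1}

{q0, q1, q4}


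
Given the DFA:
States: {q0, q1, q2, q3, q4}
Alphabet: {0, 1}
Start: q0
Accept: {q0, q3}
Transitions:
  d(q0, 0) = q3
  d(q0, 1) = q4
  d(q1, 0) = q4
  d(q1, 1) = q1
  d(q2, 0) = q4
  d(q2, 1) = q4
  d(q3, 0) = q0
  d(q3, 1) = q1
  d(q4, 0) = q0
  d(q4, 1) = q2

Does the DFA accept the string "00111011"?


Trace: q0 -> q3 -> q0 -> q4 -> q2 -> q4 -> q0 -> q4 -> q2
Final state: q2
Accept states: {q0, q3}

No, rejected (final state q2 is not an accept state)


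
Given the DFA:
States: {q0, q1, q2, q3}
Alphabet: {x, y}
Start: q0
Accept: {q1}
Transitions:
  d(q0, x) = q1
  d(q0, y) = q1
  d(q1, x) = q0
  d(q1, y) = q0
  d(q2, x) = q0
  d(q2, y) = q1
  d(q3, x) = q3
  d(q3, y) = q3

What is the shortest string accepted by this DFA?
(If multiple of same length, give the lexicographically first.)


BFS by string length (lex-first path to each state shown):
  len 0: q0<-""
  len 1: q1<-"x"
Found accept state at length 1.

"x"


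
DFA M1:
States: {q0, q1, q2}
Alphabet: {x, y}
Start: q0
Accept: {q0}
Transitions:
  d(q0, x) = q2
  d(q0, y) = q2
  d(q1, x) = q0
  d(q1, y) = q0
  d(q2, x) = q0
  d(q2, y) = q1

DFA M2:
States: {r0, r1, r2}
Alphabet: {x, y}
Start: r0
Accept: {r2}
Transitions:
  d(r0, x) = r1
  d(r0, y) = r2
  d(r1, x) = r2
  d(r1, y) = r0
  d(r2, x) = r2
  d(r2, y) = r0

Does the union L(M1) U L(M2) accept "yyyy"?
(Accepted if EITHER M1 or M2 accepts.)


M1: final=q2 accepted=False
M2: final=r0 accepted=False

No, union rejects (neither accepts)


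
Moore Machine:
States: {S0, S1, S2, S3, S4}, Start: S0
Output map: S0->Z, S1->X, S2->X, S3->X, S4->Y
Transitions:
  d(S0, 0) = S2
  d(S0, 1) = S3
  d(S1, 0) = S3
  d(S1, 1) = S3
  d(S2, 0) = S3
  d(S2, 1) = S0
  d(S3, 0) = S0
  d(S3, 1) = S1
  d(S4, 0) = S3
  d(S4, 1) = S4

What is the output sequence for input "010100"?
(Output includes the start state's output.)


Start: S0 (output Z)
  --0--> S2 (output X)
  --1--> S0 (output Z)
  --0--> S2 (output X)
  --1--> S0 (output Z)
  --0--> S2 (output X)
  --0--> S3 (output X)

"ZXZXZXX"


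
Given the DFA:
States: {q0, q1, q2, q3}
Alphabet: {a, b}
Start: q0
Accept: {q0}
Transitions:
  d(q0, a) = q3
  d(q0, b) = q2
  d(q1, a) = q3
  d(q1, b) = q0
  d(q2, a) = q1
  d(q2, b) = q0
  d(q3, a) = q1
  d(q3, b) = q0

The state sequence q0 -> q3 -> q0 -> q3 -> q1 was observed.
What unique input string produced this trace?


Trace back each transition to find the symbol:
  q0 --[a]--> q3
  q3 --[b]--> q0
  q0 --[a]--> q3
  q3 --[a]--> q1

"abaa"


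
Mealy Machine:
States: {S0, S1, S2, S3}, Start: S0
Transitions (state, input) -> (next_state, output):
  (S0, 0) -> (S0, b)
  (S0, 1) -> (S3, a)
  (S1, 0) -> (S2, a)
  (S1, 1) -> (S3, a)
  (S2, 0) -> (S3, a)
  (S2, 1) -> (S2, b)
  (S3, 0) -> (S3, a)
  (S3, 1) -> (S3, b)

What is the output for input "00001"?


Step-by-step:
  (S0, 0) -> (S0, b)
  (S0, 0) -> (S0, b)
  (S0, 0) -> (S0, b)
  (S0, 0) -> (S0, b)
  (S0, 1) -> (S3, a)

"bbbba"


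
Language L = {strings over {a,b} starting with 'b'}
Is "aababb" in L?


first symbol = 'a'

No, "aababb" is not in L


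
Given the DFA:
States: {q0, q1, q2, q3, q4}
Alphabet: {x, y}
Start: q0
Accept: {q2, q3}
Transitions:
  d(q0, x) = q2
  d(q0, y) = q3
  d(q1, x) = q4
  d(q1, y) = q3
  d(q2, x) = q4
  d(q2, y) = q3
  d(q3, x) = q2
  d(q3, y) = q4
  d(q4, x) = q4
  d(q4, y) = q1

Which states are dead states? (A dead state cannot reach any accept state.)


Forward reachability from each state:
  q0 -> reaches accept state q2 (live)
  q1 -> reaches accept state q2 (live)
  q2 -> reaches accept state q2 (live)
  q3 -> reaches accept state q2 (live)
  q4 -> reaches accept state q2 (live)

None (all states can reach an accept state)


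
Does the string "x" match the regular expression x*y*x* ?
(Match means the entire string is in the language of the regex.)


|string| = 1; first = 'x'; last = 'x'

Yes, "x" matches x*y*x*


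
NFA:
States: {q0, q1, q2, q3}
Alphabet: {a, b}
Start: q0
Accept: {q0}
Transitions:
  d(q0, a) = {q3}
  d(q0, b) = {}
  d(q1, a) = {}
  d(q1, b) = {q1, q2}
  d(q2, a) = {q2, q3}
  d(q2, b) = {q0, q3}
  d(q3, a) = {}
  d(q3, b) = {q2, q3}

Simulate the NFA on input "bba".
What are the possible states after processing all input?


Start: {q0}
  --b--> {}
  --b--> {}
  --a--> {}

{} (empty set, no valid transitions)


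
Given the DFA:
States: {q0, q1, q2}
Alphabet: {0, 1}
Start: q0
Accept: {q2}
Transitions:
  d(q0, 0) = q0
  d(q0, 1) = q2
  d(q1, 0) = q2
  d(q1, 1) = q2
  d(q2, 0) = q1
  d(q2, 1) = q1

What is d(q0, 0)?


Looking up transition d(q0, 0)

q0


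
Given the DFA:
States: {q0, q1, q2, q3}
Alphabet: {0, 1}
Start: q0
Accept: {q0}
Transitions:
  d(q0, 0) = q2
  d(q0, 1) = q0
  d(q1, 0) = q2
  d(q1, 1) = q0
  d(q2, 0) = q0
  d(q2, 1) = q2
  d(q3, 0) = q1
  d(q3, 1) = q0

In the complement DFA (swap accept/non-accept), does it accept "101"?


Trace: q0 -> q0 -> q2 -> q2
Final: q2
Original accept: {q0}
Complement: q2 is not in original accept

Yes, complement accepts (original rejects)


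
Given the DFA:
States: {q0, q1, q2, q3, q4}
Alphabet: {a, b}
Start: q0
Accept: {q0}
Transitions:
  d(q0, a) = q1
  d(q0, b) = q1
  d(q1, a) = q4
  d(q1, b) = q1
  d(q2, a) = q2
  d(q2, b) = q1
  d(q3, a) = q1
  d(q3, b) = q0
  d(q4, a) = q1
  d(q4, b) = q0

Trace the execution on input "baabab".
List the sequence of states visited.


Input: baabab
d(q0, b) = q1
d(q1, a) = q4
d(q4, a) = q1
d(q1, b) = q1
d(q1, a) = q4
d(q4, b) = q0


q0 -> q1 -> q4 -> q1 -> q1 -> q4 -> q0


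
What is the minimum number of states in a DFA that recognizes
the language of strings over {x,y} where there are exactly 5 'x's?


States: count = 0, 1, ..., 5 (that's 6 states), plus a dead state for count > 5.
Total: 6 + 1 = 7. Accept = count-5 state.

7


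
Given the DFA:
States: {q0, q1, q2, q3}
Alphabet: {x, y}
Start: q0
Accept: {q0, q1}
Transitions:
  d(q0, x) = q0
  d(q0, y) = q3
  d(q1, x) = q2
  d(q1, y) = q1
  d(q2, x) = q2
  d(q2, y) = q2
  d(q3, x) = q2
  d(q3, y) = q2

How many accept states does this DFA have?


Accept states listed: {q0, q1}
Counting: q0(1) q1(2)

2


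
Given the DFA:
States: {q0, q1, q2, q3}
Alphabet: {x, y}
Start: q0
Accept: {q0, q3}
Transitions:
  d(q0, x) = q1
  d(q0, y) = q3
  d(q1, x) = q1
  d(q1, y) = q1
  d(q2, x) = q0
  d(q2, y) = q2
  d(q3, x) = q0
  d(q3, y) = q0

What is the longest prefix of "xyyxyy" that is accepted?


Run the DFA, marking each prefix where the state is accepting:
  "" -> q0 [accept]
  "x" -> q1 [reject]
  "xy" -> q1 [reject]
  "xyy" -> q1 [reject]
  "xyyx" -> q1 [reject]
  "xyyxy" -> q1 [reject]
  "xyyxyy" -> q1 [reject]

""


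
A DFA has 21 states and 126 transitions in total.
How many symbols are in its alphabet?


Each state has exactly one transition per symbol.
|alphabet| = transitions / states = 126 / 21 = 6

6


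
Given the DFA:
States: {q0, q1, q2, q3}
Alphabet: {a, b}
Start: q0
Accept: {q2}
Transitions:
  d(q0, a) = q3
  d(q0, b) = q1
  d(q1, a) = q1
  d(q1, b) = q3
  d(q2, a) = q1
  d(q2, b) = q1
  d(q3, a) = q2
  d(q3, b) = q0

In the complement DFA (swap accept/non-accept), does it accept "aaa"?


Trace: q0 -> q3 -> q2 -> q1
Final: q1
Original accept: {q2}
Complement: q1 is not in original accept

Yes, complement accepts (original rejects)


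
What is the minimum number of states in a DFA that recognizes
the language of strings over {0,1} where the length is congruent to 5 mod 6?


States track (length) mod 6.
Need 6 states: one per remainder 0..5; accept = remainder 5.

6


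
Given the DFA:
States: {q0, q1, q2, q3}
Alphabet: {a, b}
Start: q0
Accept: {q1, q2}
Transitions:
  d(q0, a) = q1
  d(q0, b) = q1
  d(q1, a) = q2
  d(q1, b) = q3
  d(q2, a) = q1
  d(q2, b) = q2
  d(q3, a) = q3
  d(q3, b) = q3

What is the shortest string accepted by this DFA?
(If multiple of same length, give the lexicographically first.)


BFS by string length (lex-first path to each state shown):
  len 0: q0<-""
  len 1: q1<-"a"
Found accept state at length 1.

"a"


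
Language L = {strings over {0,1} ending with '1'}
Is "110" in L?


last symbol = '0'

No, "110" is not in L


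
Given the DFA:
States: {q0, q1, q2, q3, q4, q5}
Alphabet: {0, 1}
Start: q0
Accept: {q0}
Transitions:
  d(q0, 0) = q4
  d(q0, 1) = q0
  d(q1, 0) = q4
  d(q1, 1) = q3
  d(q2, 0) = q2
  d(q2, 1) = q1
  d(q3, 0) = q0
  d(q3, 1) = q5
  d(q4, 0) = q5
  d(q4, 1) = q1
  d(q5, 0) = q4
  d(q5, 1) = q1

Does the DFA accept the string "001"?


Trace: q0 -> q4 -> q5 -> q1
Final state: q1
Accept states: {q0}

No, rejected (final state q1 is not an accept state)


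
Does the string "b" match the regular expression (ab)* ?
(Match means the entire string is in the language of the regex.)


|string| = 1; first = 'b'; last = 'b'

No, "b" does not match (ab)*


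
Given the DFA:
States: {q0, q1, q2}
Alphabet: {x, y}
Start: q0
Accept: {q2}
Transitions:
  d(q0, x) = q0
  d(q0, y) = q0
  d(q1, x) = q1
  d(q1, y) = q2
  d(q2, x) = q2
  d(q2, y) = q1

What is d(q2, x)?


Looking up transition d(q2, x)

q2


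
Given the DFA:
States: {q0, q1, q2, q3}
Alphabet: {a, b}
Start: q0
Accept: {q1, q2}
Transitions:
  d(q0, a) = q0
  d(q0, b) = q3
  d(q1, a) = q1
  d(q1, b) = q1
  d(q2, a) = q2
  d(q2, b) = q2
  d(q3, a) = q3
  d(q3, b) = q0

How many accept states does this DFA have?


Accept states listed: {q1, q2}
Counting: q1(1) q2(2)

2


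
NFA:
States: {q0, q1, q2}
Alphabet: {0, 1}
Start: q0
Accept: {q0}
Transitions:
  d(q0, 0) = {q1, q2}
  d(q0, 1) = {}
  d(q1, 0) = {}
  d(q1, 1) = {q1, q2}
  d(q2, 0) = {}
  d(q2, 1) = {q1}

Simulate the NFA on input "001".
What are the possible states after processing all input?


Start: {q0}
  --0--> {q1, q2}
  --0--> {}
  --1--> {}

{} (empty set, no valid transitions)


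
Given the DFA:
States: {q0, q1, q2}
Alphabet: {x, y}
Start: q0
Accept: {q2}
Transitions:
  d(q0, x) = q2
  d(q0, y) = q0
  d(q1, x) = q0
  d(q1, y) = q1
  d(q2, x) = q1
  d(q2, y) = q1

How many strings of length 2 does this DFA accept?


Enumerating all length-2 strings:
  "xx" -> q1 [reject]
  "xy" -> q1 [reject]
  "yx" -> q2 [accept]
  "yy" -> q0 [reject]

1 out of 4


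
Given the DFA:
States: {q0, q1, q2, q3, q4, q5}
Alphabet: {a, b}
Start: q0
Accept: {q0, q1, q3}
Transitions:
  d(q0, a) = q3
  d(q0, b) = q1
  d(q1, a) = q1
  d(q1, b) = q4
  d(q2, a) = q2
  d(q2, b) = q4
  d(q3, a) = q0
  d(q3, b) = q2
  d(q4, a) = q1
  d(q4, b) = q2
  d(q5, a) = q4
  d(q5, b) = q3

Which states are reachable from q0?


BFS from q0:
  layer 0: {q0}
  layer 1: {q1, q3}
  layer 2: {q2, q4}

{q0, q1, q2, q3, q4}


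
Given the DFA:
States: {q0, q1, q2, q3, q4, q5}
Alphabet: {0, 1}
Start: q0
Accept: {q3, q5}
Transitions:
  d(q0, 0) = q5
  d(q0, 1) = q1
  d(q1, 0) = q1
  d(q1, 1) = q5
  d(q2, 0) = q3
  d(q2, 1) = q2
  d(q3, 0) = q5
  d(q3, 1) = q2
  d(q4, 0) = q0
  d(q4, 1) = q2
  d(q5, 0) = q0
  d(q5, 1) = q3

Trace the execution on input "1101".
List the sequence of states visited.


Input: 1101
d(q0, 1) = q1
d(q1, 1) = q5
d(q5, 0) = q0
d(q0, 1) = q1


q0 -> q1 -> q5 -> q0 -> q1


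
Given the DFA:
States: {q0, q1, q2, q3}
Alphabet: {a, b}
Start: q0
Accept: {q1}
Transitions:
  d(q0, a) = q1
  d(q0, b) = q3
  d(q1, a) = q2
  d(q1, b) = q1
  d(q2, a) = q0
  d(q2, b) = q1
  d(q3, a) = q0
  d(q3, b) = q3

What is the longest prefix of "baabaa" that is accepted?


Run the DFA, marking each prefix where the state is accepting:
  "" -> q0 [reject]
  "b" -> q3 [reject]
  "ba" -> q0 [reject]
  "baa" -> q1 [accept]
  "baab" -> q1 [accept]
  "baaba" -> q2 [reject]
  "baabaa" -> q0 [reject]

"baab"


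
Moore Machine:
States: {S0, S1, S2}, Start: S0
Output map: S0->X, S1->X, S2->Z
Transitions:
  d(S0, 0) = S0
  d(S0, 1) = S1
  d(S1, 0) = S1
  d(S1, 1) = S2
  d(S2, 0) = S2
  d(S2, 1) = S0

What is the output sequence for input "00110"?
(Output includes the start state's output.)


Start: S0 (output X)
  --0--> S0 (output X)
  --0--> S0 (output X)
  --1--> S1 (output X)
  --1--> S2 (output Z)
  --0--> S2 (output Z)

"XXXXZZ"


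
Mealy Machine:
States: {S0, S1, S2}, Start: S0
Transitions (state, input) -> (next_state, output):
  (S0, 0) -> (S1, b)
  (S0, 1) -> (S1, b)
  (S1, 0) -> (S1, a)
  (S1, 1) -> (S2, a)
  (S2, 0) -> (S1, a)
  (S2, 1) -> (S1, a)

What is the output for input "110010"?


Step-by-step:
  (S0, 1) -> (S1, b)
  (S1, 1) -> (S2, a)
  (S2, 0) -> (S1, a)
  (S1, 0) -> (S1, a)
  (S1, 1) -> (S2, a)
  (S2, 0) -> (S1, a)

"baaaaa"


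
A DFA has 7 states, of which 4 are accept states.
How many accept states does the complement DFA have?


Complement swaps accept and non-accept states.
7 - 4 = 3

3


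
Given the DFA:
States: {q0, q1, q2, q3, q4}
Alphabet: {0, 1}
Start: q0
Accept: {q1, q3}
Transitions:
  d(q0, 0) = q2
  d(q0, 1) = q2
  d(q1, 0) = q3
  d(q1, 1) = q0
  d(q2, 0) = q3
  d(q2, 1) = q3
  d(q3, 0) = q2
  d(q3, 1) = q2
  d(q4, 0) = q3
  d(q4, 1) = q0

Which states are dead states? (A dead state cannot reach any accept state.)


Forward reachability from each state:
  q0 -> reaches accept state q3 (live)
  q1 -> reaches accept state q1 (live)
  q2 -> reaches accept state q3 (live)
  q3 -> reaches accept state q3 (live)
  q4 -> reaches accept state q3 (live)

None (all states can reach an accept state)


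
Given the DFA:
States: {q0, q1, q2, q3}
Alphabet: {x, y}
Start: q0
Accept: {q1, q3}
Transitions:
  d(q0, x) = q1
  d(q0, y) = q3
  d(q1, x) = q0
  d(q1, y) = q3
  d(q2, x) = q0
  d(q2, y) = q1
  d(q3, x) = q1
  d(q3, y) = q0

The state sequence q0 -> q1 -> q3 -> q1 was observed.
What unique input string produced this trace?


Trace back each transition to find the symbol:
  q0 --[x]--> q1
  q1 --[y]--> q3
  q3 --[x]--> q1

"xyx"


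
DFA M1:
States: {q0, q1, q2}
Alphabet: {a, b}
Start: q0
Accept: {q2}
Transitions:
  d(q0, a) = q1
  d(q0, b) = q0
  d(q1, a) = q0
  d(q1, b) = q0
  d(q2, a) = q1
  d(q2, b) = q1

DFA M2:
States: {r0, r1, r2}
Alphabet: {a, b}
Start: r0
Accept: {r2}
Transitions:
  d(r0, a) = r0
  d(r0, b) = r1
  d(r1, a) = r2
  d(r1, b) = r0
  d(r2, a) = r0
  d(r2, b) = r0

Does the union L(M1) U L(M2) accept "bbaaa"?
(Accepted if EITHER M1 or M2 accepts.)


M1: final=q1 accepted=False
M2: final=r0 accepted=False

No, union rejects (neither accepts)


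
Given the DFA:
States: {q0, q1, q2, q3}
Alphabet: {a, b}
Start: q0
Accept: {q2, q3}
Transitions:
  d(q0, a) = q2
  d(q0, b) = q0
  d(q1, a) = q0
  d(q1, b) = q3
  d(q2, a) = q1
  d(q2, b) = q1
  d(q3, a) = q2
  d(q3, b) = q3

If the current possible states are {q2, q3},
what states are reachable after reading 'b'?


Apply transition on 'b' from each current state:
  d(q2, b) = q1
  d(q3, b) = q3

{q1, q3}


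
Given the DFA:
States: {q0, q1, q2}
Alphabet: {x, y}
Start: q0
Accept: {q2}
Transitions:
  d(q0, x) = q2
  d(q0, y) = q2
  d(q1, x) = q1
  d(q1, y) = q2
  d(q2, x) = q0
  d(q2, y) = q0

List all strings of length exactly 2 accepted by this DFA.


All strings of length 2: 4 total
Accepted: 0

None


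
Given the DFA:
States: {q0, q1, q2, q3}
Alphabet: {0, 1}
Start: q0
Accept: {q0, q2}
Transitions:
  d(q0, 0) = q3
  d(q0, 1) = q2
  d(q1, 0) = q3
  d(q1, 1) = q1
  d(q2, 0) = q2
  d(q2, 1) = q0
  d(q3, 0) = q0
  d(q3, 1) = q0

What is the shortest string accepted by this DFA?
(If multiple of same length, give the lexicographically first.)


BFS by string length (lex-first path to each state shown):
  len 0: q0<-""
Found accept state at length 0.

"" (empty string)


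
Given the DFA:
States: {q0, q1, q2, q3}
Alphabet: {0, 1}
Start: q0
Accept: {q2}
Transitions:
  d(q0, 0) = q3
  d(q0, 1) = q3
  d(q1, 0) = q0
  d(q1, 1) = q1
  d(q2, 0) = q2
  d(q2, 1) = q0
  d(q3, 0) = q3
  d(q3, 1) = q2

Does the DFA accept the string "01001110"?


Trace: q0 -> q3 -> q2 -> q2 -> q2 -> q0 -> q3 -> q2 -> q2
Final state: q2
Accept states: {q2}

Yes, accepted (final state q2 is an accept state)


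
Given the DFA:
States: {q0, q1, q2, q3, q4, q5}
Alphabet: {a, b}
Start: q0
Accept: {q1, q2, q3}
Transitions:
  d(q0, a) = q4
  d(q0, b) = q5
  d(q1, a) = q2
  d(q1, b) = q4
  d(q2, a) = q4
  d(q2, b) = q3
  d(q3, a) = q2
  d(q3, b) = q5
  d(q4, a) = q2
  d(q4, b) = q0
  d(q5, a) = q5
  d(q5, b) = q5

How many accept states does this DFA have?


Accept states listed: {q1, q2, q3}
Counting: q1(1) q2(2) q3(3)

3


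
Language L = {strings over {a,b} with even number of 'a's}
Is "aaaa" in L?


count('a') = 4; 4 mod 2 = 0

Yes, "aaaa" is in L


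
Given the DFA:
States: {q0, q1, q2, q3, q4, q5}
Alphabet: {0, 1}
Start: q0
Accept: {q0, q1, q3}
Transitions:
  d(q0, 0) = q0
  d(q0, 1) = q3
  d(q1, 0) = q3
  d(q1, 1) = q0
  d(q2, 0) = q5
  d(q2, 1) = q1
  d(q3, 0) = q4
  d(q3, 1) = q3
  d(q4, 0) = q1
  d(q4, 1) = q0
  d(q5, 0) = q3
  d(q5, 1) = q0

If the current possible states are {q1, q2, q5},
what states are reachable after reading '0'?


Apply transition on '0' from each current state:
  d(q1, 0) = q3
  d(q2, 0) = q5
  d(q5, 0) = q3

{q3, q5}


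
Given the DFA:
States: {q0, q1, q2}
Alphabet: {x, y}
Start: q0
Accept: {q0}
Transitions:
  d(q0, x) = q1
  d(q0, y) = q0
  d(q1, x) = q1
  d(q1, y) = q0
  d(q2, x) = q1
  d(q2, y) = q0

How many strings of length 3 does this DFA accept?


Enumerating all length-3 strings:
  "xxx" -> q1 [reject]
  "xxy" -> q0 [accept]
  "xyx" -> q1 [reject]
  "xyy" -> q0 [accept]
  "yxx" -> q1 [reject]
  "yxy" -> q0 [accept]
  "yyx" -> q1 [reject]
  "yyy" -> q0 [accept]

4 out of 8


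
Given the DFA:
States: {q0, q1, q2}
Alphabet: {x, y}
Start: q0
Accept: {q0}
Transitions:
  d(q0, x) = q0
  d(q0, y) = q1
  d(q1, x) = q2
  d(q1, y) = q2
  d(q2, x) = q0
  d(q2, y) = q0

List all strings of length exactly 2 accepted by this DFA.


All strings of length 2: 4 total
Accepted: 1

"xx"


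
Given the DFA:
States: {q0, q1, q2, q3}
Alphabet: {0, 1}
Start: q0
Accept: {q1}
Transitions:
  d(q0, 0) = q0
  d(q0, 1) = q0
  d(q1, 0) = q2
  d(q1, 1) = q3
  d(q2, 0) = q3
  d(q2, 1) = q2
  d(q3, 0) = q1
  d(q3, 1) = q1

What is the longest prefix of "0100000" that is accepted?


Run the DFA, marking each prefix where the state is accepting:
  "" -> q0 [reject]
  "0" -> q0 [reject]
  "01" -> q0 [reject]
  "010" -> q0 [reject]
  "0100" -> q0 [reject]
  "01000" -> q0 [reject]
  "010000" -> q0 [reject]
  "0100000" -> q0 [reject]

No prefix is accepted


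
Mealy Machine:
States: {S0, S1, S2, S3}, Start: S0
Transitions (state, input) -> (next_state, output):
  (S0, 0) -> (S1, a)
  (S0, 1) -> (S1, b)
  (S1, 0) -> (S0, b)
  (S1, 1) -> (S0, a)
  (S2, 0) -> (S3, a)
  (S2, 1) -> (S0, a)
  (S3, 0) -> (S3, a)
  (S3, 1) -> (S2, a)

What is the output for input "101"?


Step-by-step:
  (S0, 1) -> (S1, b)
  (S1, 0) -> (S0, b)
  (S0, 1) -> (S1, b)

"bbb"


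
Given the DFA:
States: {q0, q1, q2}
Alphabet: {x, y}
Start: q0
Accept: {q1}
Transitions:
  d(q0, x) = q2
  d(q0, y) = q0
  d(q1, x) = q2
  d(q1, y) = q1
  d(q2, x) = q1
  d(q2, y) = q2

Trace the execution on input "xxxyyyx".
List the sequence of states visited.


Input: xxxyyyx
d(q0, x) = q2
d(q2, x) = q1
d(q1, x) = q2
d(q2, y) = q2
d(q2, y) = q2
d(q2, y) = q2
d(q2, x) = q1


q0 -> q2 -> q1 -> q2 -> q2 -> q2 -> q2 -> q1


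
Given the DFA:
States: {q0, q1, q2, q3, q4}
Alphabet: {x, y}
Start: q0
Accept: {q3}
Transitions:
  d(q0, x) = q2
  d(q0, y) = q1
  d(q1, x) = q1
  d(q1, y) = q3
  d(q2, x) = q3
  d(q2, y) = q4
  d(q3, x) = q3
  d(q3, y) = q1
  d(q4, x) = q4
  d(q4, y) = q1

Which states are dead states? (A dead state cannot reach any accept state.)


Forward reachability from each state:
  q0 -> reaches accept state q3 (live)
  q1 -> reaches accept state q3 (live)
  q2 -> reaches accept state q3 (live)
  q3 -> reaches accept state q3 (live)
  q4 -> reaches accept state q3 (live)

None (all states can reach an accept state)


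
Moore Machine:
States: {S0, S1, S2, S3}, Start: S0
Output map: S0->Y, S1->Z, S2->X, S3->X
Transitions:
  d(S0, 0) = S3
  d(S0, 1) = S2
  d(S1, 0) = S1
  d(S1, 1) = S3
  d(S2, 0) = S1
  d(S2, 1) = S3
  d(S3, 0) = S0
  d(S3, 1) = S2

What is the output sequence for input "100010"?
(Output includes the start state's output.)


Start: S0 (output Y)
  --1--> S2 (output X)
  --0--> S1 (output Z)
  --0--> S1 (output Z)
  --0--> S1 (output Z)
  --1--> S3 (output X)
  --0--> S0 (output Y)

"YXZZZXY"


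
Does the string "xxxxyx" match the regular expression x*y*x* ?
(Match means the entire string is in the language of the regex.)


|string| = 6; first = 'x'; last = 'x'

Yes, "xxxxyx" matches x*y*x*


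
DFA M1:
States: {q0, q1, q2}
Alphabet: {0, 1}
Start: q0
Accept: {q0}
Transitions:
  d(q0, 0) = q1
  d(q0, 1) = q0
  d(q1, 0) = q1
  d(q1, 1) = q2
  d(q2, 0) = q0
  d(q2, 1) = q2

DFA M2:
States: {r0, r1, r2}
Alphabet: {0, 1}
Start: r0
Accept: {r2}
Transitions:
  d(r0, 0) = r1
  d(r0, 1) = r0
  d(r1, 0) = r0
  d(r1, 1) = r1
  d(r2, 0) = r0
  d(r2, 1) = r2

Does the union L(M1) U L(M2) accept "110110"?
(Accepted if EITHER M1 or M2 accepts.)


M1: final=q0 accepted=True
M2: final=r0 accepted=False

Yes, union accepts


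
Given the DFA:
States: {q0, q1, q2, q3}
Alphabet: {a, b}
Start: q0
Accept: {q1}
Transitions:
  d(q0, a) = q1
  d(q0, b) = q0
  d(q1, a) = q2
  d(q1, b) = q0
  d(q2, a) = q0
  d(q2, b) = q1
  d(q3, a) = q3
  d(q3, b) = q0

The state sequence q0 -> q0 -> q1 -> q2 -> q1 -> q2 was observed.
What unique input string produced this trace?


Trace back each transition to find the symbol:
  q0 --[b]--> q0
  q0 --[a]--> q1
  q1 --[a]--> q2
  q2 --[b]--> q1
  q1 --[a]--> q2

"baaba"


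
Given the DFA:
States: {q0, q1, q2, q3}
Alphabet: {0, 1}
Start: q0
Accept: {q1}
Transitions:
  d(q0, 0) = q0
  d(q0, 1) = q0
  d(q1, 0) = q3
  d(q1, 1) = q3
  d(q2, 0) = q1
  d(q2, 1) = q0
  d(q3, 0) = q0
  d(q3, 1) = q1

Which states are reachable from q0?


BFS from q0:
  layer 0: {q0}

{q0}


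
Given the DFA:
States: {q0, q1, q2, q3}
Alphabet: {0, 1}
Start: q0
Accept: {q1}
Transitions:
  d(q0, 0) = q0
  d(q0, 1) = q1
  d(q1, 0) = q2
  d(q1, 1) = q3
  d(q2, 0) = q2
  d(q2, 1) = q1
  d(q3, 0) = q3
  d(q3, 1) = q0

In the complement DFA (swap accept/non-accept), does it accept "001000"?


Trace: q0 -> q0 -> q0 -> q1 -> q2 -> q2 -> q2
Final: q2
Original accept: {q1}
Complement: q2 is not in original accept

Yes, complement accepts (original rejects)


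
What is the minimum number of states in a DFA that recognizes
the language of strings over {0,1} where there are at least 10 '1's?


States: count = 0, 1, ..., 9, and a final '>= 10' state.
Total: 10 + 1 = 11. Accept = '>= 10' state.

11


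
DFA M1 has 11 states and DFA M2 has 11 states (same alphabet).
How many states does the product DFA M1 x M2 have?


Product construction pairs every M1 state with every M2 state.
11 * 11 = 121

121


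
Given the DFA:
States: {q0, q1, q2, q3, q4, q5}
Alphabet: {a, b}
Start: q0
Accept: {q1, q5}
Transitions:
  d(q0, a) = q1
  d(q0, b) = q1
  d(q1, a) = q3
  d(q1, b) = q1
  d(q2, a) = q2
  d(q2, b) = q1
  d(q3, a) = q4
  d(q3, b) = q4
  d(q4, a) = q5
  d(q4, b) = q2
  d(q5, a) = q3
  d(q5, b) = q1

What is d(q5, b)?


Looking up transition d(q5, b)

q1


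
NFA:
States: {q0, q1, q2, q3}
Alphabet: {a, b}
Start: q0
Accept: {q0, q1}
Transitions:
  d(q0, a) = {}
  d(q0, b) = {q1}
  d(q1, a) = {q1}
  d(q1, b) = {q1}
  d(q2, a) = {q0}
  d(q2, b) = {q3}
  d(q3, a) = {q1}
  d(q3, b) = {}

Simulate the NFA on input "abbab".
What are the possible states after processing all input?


Start: {q0}
  --a--> {}
  --b--> {}
  --b--> {}
  --a--> {}
  --b--> {}

{} (empty set, no valid transitions)


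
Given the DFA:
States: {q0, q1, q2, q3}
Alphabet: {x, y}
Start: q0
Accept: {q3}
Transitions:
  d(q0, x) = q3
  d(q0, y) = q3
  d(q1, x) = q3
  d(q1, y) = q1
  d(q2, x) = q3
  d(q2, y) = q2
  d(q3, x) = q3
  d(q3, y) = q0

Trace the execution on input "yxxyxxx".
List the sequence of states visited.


Input: yxxyxxx
d(q0, y) = q3
d(q3, x) = q3
d(q3, x) = q3
d(q3, y) = q0
d(q0, x) = q3
d(q3, x) = q3
d(q3, x) = q3


q0 -> q3 -> q3 -> q3 -> q0 -> q3 -> q3 -> q3


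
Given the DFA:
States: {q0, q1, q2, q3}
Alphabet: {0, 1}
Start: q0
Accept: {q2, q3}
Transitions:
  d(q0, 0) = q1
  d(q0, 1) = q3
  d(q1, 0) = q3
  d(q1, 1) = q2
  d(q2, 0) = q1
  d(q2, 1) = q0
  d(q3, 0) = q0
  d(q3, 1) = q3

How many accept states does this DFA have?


Accept states listed: {q2, q3}
Counting: q2(1) q3(2)

2


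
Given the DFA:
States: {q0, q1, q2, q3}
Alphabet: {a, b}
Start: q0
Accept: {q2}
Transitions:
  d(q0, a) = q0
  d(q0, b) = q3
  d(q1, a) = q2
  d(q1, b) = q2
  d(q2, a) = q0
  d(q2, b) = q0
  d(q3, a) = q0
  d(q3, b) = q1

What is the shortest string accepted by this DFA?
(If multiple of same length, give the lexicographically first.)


BFS by string length (lex-first path to each state shown):
  len 0: q0<-""
  len 1: q0<-"a", q3<-"b"
  len 2: q0<-"aa", q1<-"bb", q3<-"ab"
  len 3: q0<-"aaa", q1<-"abb", q2<-"bba", q3<-"aab"
Found accept state at length 3.

"bba"


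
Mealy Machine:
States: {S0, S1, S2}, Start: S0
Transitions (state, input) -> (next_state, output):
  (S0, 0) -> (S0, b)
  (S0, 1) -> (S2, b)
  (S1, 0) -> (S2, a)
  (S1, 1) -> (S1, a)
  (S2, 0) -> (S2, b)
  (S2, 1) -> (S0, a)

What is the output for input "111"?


Step-by-step:
  (S0, 1) -> (S2, b)
  (S2, 1) -> (S0, a)
  (S0, 1) -> (S2, b)

"bab"


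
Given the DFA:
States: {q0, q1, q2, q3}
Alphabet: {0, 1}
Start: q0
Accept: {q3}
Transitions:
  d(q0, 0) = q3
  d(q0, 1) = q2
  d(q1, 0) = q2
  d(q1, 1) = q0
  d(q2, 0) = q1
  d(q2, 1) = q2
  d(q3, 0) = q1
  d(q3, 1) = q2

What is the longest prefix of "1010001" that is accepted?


Run the DFA, marking each prefix where the state is accepting:
  "" -> q0 [reject]
  "1" -> q2 [reject]
  "10" -> q1 [reject]
  "101" -> q0 [reject]
  "1010" -> q3 [accept]
  "10100" -> q1 [reject]
  "101000" -> q2 [reject]
  "1010001" -> q2 [reject]

"1010"


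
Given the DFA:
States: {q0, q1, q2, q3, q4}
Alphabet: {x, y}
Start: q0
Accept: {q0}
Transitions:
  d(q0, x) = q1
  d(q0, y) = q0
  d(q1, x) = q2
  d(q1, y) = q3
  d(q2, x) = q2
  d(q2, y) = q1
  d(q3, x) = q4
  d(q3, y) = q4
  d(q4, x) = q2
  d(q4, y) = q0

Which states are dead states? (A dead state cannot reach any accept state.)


Forward reachability from each state:
  q0 -> reaches accept state q0 (live)
  q1 -> reaches accept state q0 (live)
  q2 -> reaches accept state q0 (live)
  q3 -> reaches accept state q0 (live)
  q4 -> reaches accept state q0 (live)

None (all states can reach an accept state)


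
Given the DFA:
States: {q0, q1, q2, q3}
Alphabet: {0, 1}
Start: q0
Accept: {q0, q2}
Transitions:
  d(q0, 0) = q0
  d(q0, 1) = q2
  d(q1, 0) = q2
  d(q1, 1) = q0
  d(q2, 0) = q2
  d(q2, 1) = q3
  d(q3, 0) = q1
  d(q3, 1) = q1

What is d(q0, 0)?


Looking up transition d(q0, 0)

q0


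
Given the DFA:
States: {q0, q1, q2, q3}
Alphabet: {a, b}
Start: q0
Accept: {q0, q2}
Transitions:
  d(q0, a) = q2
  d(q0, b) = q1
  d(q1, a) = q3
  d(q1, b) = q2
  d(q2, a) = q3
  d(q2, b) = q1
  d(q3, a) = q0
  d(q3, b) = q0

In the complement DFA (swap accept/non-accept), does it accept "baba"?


Trace: q0 -> q1 -> q3 -> q0 -> q2
Final: q2
Original accept: {q0, q2}
Complement: q2 is in original accept

No, complement rejects (original accepts)


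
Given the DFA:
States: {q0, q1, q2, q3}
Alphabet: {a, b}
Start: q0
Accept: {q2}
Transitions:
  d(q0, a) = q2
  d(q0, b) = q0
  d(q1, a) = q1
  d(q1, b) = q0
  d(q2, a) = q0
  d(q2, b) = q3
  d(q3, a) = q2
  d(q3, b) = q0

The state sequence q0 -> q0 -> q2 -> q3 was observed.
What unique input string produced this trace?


Trace back each transition to find the symbol:
  q0 --[b]--> q0
  q0 --[a]--> q2
  q2 --[b]--> q3

"bab"


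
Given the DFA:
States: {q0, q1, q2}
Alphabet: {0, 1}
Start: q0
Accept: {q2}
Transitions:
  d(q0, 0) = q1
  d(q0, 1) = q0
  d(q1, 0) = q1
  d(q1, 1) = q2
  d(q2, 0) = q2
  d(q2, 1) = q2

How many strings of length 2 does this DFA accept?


Enumerating all length-2 strings:
  "00" -> q1 [reject]
  "01" -> q2 [accept]
  "10" -> q1 [reject]
  "11" -> q0 [reject]

1 out of 4


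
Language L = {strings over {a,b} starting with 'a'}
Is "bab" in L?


first symbol = 'b'

No, "bab" is not in L


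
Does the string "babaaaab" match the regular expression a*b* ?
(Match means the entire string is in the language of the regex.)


|string| = 8; first = 'b'; last = 'b'

No, "babaaaab" does not match a*b*


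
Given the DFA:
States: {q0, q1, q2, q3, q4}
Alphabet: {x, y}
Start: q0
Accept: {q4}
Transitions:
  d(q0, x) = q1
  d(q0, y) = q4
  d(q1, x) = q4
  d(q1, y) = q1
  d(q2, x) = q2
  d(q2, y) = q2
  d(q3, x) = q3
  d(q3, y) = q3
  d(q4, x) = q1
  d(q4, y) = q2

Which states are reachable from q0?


BFS from q0:
  layer 0: {q0}
  layer 1: {q1, q4}
  layer 2: {q2}

{q0, q1, q2, q4}


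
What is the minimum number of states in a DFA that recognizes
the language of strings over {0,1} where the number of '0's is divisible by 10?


States track (count of '0') mod 10.
Need 10 states: one per remainder 0..9; accept = remainder 0.

10


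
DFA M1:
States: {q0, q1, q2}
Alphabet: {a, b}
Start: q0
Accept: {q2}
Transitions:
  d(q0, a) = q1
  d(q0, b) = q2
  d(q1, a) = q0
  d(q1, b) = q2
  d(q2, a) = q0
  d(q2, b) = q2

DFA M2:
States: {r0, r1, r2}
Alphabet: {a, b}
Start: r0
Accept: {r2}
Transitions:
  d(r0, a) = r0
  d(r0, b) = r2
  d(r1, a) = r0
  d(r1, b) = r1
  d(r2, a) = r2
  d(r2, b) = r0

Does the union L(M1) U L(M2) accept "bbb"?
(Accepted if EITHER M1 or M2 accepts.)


M1: final=q2 accepted=True
M2: final=r2 accepted=True

Yes, union accepts


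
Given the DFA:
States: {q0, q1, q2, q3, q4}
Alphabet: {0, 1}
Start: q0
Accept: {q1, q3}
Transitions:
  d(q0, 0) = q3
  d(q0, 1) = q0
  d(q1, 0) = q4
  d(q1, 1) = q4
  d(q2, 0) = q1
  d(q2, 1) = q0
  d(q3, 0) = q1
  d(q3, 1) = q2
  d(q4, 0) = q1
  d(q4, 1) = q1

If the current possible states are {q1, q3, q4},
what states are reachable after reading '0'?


Apply transition on '0' from each current state:
  d(q1, 0) = q4
  d(q3, 0) = q1
  d(q4, 0) = q1

{q1, q4}


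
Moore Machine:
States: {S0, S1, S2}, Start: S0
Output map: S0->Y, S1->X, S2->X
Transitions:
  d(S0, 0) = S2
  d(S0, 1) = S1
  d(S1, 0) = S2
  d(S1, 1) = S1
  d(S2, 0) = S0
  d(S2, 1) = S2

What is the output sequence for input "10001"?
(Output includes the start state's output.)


Start: S0 (output Y)
  --1--> S1 (output X)
  --0--> S2 (output X)
  --0--> S0 (output Y)
  --0--> S2 (output X)
  --1--> S2 (output X)

"YXXYXX"


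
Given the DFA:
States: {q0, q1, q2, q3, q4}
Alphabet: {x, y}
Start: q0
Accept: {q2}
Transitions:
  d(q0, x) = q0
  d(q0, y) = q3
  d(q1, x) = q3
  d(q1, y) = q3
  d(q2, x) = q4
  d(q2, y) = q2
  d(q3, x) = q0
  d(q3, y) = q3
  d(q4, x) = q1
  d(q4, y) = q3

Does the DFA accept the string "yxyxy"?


Trace: q0 -> q3 -> q0 -> q3 -> q0 -> q3
Final state: q3
Accept states: {q2}

No, rejected (final state q3 is not an accept state)


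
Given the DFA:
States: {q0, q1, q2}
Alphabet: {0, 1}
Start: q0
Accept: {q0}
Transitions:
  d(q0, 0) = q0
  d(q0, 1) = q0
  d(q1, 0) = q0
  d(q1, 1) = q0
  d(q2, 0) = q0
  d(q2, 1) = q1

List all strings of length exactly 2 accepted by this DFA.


All strings of length 2: 4 total
Accepted: 4

"00", "01", "10", "11"


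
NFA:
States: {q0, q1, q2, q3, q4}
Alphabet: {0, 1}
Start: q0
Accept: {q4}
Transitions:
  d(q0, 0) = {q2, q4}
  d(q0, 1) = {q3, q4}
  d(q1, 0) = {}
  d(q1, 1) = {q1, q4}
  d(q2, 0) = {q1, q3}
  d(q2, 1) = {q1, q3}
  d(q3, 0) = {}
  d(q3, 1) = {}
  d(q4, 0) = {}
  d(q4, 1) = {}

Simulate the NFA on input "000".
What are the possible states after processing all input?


Start: {q0}
  --0--> {q2, q4}
  --0--> {q1, q3}
  --0--> {}

{} (empty set, no valid transitions)


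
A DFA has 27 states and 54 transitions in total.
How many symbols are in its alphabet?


Each state has exactly one transition per symbol.
|alphabet| = transitions / states = 54 / 27 = 2

2


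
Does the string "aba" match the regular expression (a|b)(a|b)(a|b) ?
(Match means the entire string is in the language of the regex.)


|string| = 3; first = 'a'; last = 'a'

Yes, "aba" matches (a|b)(a|b)(a|b)


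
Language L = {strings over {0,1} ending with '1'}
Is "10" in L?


last symbol = '0'

No, "10" is not in L


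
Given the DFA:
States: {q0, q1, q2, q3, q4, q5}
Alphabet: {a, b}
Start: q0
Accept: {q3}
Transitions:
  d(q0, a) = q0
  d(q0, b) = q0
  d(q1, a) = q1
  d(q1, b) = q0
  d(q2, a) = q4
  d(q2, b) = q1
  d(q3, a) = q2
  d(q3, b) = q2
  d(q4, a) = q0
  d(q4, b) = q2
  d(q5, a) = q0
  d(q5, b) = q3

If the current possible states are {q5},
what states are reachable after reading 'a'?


Apply transition on 'a' from each current state:
  d(q5, a) = q0

{q0}


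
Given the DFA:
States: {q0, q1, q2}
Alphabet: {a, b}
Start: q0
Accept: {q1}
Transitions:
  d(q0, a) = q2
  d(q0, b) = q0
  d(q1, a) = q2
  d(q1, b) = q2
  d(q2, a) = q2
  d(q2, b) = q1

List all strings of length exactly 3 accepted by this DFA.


All strings of length 3: 8 total
Accepted: 2

"aab", "bab"


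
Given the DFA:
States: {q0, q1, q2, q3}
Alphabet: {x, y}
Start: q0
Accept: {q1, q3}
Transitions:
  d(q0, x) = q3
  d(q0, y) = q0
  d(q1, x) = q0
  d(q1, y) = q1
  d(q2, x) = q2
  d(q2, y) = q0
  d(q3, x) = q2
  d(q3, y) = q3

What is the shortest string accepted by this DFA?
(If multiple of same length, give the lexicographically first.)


BFS by string length (lex-first path to each state shown):
  len 0: q0<-""
  len 1: q0<-"y", q3<-"x"
Found accept state at length 1.

"x"


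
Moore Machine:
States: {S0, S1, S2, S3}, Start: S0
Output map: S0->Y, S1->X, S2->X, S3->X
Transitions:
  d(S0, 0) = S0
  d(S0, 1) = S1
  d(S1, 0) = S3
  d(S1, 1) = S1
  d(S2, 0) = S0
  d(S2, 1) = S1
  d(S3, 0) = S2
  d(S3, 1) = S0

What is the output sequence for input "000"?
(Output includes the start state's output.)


Start: S0 (output Y)
  --0--> S0 (output Y)
  --0--> S0 (output Y)
  --0--> S0 (output Y)

"YYYY"


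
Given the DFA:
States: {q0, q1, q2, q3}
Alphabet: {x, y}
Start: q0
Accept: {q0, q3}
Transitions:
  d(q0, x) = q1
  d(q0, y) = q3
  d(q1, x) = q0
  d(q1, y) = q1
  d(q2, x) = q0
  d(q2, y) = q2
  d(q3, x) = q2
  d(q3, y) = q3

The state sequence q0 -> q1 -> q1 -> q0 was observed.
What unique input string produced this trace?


Trace back each transition to find the symbol:
  q0 --[x]--> q1
  q1 --[y]--> q1
  q1 --[x]--> q0

"xyx"


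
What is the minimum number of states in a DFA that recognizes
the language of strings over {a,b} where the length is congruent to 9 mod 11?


States track (length) mod 11.
Need 11 states: one per remainder 0..10; accept = remainder 9.

11


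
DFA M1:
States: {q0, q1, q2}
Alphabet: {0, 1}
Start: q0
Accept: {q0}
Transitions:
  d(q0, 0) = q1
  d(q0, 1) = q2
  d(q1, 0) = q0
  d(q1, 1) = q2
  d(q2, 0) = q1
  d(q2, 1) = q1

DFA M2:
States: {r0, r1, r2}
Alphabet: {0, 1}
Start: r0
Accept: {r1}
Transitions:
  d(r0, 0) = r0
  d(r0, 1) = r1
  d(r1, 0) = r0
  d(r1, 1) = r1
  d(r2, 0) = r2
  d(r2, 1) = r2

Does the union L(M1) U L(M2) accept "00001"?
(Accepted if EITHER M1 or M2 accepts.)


M1: final=q2 accepted=False
M2: final=r1 accepted=True

Yes, union accepts


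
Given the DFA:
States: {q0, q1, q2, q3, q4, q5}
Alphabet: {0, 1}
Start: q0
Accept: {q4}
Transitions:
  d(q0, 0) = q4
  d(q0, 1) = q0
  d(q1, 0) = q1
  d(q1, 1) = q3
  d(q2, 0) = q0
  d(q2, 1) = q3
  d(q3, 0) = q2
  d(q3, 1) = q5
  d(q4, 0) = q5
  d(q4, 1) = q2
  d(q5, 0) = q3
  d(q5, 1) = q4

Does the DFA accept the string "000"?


Trace: q0 -> q4 -> q5 -> q3
Final state: q3
Accept states: {q4}

No, rejected (final state q3 is not an accept state)


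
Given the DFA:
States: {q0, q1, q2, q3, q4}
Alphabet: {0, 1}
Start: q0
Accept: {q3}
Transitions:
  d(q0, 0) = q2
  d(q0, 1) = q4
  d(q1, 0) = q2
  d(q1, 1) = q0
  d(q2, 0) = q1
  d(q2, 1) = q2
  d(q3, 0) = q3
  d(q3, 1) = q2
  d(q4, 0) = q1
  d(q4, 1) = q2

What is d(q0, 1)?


Looking up transition d(q0, 1)

q4


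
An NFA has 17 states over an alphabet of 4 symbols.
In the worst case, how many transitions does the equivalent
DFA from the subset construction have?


Subset construction: one DFA state per subset of NFA states = 2^17 = 131072 states.
Each DFA state has 4 outgoing transitions: 131072 * 4 = 524288

524288


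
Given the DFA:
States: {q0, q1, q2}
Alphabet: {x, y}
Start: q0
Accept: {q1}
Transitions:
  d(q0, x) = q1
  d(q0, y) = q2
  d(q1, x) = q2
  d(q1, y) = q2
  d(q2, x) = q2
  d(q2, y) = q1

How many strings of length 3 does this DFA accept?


Enumerating all length-3 strings:
  "xxx" -> q2 [reject]
  "xxy" -> q1 [accept]
  "xyx" -> q2 [reject]
  "xyy" -> q1 [accept]
  "yxx" -> q2 [reject]
  "yxy" -> q1 [accept]
  "yyx" -> q2 [reject]
  "yyy" -> q2 [reject]

3 out of 8


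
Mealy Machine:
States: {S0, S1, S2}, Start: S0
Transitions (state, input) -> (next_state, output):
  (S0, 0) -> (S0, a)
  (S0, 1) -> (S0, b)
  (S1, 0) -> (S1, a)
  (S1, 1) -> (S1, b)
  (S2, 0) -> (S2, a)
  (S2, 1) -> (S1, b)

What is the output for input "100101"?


Step-by-step:
  (S0, 1) -> (S0, b)
  (S0, 0) -> (S0, a)
  (S0, 0) -> (S0, a)
  (S0, 1) -> (S0, b)
  (S0, 0) -> (S0, a)
  (S0, 1) -> (S0, b)

"baabab"


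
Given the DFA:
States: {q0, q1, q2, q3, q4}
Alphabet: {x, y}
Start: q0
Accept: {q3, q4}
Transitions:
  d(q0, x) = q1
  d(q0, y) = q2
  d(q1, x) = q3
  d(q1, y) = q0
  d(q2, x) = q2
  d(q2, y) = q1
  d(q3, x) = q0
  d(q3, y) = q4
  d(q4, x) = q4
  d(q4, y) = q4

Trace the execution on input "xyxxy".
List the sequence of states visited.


Input: xyxxy
d(q0, x) = q1
d(q1, y) = q0
d(q0, x) = q1
d(q1, x) = q3
d(q3, y) = q4


q0 -> q1 -> q0 -> q1 -> q3 -> q4


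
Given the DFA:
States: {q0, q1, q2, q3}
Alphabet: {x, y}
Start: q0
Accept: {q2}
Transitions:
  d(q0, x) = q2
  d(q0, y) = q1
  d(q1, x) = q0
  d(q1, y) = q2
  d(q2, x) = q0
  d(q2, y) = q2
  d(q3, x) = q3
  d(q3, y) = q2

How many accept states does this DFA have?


Accept states listed: {q2}
Counting: q2(1)

1


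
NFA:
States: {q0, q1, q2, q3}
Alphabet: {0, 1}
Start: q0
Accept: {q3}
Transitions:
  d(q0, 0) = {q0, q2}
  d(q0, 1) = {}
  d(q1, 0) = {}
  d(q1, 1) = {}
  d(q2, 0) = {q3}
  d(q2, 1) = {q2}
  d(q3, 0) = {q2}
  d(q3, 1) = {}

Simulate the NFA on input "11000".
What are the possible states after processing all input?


Start: {q0}
  --1--> {}
  --1--> {}
  --0--> {}
  --0--> {}
  --0--> {}

{} (empty set, no valid transitions)


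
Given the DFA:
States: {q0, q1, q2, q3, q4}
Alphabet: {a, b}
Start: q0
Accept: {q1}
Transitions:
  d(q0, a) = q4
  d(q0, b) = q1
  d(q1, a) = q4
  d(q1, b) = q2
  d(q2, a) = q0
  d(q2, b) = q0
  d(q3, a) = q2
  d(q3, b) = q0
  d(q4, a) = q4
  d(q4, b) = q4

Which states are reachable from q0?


BFS from q0:
  layer 0: {q0}
  layer 1: {q1, q4}
  layer 2: {q2}

{q0, q1, q2, q4}
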